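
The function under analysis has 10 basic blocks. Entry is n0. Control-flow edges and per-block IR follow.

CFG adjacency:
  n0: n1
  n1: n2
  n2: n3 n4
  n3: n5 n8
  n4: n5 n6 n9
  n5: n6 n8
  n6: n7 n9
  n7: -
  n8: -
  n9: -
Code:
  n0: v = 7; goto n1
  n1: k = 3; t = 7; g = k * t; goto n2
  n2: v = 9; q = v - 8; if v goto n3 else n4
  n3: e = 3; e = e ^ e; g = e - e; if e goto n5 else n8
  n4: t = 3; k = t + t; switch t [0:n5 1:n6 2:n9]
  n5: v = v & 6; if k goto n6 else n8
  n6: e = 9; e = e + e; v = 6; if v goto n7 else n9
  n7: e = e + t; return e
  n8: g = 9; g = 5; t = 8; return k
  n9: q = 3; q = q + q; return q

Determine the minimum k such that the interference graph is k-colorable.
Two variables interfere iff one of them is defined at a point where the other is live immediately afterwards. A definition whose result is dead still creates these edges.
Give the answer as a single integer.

Answer: 5

Working:
Block summaries:
  n0: {v} / ∅
  n1: {g,k,t} / ∅
  n2: {q,v} / ∅
  n3: {e,g} / ∅
  n4: {k,t} / ∅
  n5: {v} / {k,v}
  n6: {e,v} / ∅
  n7: {e} / {e,t}
  n8: {g,t} / {k}
  n9: {q} / ∅

Backward fixpoint:
  live n0: ∅→∅
  live n1: ∅→{k,t}
  live n2: {k,t}→{k,t,v}
  live n3: {k,t,v}→{k,t,v}
  live n4: {v}→{k,t,v}
  live n5: {k,t,v}→{k,t}
  live n6: {t}→{e,t}
  live n7: {e,t}→∅
  live n8: {k}→∅
  live n9: ∅→∅

Interference:
  e↔{g,k,t,v}
  g↔{e,k,t,v}
  k↔{e,g,q,t,v}
  q↔{k,t,v}
  t↔{e,g,k,q,v}
  v↔{e,g,k,q,t}

Colouring:
  {e,g,k,t,v} pairwise interfere (5-clique) ⇒ χ ≥ 5
  5-colouring: r0={k}  r1={t}  r2={v}  r3={e,q}  r4={g}
  χ = 5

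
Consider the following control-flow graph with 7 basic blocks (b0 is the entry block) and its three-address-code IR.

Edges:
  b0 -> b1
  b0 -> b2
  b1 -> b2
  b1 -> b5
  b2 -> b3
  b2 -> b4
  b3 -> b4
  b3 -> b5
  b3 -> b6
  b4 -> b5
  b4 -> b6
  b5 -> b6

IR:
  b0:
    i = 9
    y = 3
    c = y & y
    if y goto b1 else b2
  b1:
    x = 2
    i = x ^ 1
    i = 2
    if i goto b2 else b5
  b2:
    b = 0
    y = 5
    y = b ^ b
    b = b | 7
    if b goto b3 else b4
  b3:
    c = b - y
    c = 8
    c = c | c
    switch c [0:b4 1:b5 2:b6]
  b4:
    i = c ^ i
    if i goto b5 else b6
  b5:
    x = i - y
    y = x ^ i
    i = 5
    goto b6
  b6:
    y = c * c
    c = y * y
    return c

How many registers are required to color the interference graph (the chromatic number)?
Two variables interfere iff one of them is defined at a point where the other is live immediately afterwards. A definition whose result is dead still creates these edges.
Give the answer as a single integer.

Answer: 4

Working:
def/use:
  b0: def={c,i,y} ue=∅
  b1: def={i,x} ue=∅
  b2: def={b,y} ue=∅
  b3: def={c} ue={b,y}
  b4: def={i} ue={c,i}
  b5: def={i,x,y} ue={i,y}
  b6: def={c,y} ue={c}

Liveness:
  live b0: ∅→{c,i,y}
  live b1: {c,y}→{c,i,y}
  live b2: {c,i}→{b,c,i,y}
  live b3: {b,i,y}→{c,i,y}
  live b4: {c,i,y}→{c,i,y}
  live b5: {c,i,y}→{c}
  live b6: {c}→∅

Interfere edges:
  b: {c,i,y}
  c: {b,i,x,y}
  i: {b,c,x,y}
  x: {c,i,y}
  y: {b,c,i,x}

Colouring:
  {b,c,i,y} pairwise interfere (4-clique) ⇒ χ ≥ 4
  4-colouring: r0={c}  r1={i}  r2={y}  r3={b,x}
  χ = 4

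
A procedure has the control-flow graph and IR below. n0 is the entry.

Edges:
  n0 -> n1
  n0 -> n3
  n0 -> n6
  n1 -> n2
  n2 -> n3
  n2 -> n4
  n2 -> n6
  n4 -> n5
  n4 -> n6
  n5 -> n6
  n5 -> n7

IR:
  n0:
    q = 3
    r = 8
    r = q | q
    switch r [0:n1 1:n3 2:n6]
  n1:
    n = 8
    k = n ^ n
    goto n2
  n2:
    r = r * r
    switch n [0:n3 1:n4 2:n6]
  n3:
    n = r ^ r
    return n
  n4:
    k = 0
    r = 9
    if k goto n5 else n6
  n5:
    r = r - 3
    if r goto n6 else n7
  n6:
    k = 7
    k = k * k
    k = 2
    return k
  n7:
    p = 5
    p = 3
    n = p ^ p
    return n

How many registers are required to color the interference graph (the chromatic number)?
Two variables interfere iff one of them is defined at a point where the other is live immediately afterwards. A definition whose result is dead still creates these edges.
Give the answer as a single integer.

Answer: 3

Analysis:
Block summaries:
  n0 def {q,r} use ∅
  n1 def {k,n} use ∅
  n2 def {r} use {n,r}
  n3 def {n} use {r}
  n4 def {k,r} use ∅
  n5 def {r} use {r}
  n6 def {k} use ∅
  n7 def {n,p} use ∅

Liveness:
  live n0: ∅→{r}
  live n1: {r}→{n,r}
  live n2: {n,r}→{r}
  live n3: {r}→∅
  live n4: ∅→{r}
  live n5: {r}→∅
  live n6: ∅→∅
  live n7: ∅→∅

Interference:
  k: {n,r}
  n: {k,r}
  p: ∅
  q: {r}
  r: {k,n,q}

Registers:
  clique {k,n,r} ⇒ need ≥ 3
  3-colouring: c0={p,r}  c1={k,q}  c2={n}
  χ = 3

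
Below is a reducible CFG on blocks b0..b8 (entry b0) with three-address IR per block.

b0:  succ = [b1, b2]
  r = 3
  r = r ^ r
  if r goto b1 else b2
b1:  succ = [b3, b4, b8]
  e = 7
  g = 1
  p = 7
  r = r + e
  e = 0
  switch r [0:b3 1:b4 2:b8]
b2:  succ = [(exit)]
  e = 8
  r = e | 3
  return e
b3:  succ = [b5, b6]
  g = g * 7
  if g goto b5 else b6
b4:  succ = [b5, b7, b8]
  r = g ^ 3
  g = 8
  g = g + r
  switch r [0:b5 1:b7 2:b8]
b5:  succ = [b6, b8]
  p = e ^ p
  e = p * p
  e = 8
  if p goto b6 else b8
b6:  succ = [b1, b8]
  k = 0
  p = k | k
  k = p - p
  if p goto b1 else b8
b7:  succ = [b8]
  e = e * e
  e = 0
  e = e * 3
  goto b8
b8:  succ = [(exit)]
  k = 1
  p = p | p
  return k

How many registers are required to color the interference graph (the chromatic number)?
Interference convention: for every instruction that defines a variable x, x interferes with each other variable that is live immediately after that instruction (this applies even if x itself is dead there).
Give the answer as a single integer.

Per-block:
  b0 def {r} use ∅
  b1 def {e,g,p,r} use {r}
  b2 def {e,r} use ∅
  b3 def {g} use {g}
  b4 def {g,r} use {g}
  b5 def {e,p} use {e,p}
  b6 def {k,p} use ∅
  b7 def {e} use {e}
  b8 def {k,p} use {p}

Live sets:
  live b0: ∅→{r}
  live b1: {r}→{e,g,p,r}
  live b2: ∅→∅
  live b3: {e,g,p,r}→{e,p,r}
  live b4: {e,g,p}→{e,p,r}
  live b5: {e,p,r}→{p,r}
  live b6: {r}→{p,r}
  live b7: {e,p}→{p}
  live b8: {p}→∅

Conflict graph:
  e↔{g,p,r}
  g↔{e,p,r}
  k↔{p,r}
  p↔{e,g,k,r}
  r↔{e,g,k,p}

Chromatic number:
  lower bound: {e,g,p,r} mutually conflict ⇒ χ ≥ 4
  assign e→r2 g→r3 k→r2 p→r0 r→r1 — no edge inside a register ⇒ χ ≤ 4
  χ = 4

Answer: 4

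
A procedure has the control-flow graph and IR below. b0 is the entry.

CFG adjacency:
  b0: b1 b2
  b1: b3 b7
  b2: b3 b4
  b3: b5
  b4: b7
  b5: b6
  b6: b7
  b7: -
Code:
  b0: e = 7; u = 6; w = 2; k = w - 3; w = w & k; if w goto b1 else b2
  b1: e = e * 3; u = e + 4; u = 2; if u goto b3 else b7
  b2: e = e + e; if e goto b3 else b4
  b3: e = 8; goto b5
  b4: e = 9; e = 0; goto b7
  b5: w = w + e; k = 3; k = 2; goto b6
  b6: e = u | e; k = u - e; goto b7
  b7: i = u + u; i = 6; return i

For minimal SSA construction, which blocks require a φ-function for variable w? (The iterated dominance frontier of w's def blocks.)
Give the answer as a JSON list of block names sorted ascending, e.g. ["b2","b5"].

idom tree: b1←b0 b2←b0 b3←b0 b4←b2 b5←b3 b6←b5 b7←b0
Dom at joins:
  b3: preds {b1,b2}: {b0,b1} ∩ {b0,b2} = {b0}; idom=b0
  b7: preds {b1,b4,b6}: {b0,b1} ∩ {b0,b2,b4} ∩ {b0,b3,b5,b6} = {b0}; idom=b0

DF derivation:
  b3←b1: walk b1 to b0
  b3←b2: walk b2 to b0
  b7←b1: walk b1 to b0
  b7←b4: walk b4→b2 to b0
  b7←b6: walk b6→b5→b3 to b0
  DF(b0)=∅
  DF(b1)={b3,b7}
  DF(b2)={b3,b7}
  DF(b3)={b7}
  DF(b4)={b7}
  DF(b5)={b7}
  DF(b6)={b7}
  DF(b7)=∅

φ for w: defs {b0,b5}
  DF⁺ = {b7}

Answer: ["b7"]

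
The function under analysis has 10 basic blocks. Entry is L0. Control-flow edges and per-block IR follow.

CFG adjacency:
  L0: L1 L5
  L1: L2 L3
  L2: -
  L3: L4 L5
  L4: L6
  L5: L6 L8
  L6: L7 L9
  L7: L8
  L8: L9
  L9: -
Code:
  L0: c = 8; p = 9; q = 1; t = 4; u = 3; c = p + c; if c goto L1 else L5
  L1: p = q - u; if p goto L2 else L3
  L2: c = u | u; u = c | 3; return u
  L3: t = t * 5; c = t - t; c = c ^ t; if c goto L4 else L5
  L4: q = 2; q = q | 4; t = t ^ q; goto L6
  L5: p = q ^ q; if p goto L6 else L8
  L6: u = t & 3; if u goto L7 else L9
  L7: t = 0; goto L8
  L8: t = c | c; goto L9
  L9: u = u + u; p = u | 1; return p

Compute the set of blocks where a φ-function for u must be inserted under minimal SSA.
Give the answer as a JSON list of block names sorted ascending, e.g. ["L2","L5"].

idom tree: L1←L0 L2←L1 L3←L1 L4←L3 L5←L0 L6←L0 L7←L6 L8←L0 L9←L0
Join-block Dom:
  L5: preds {L0,L3}: {L0} ∩ {L0,L1,L3} = {L0}; idom=L0
  L6: preds {L4,L5}: {L0,L1,L3,L4} ∩ {L0,L5} = {L0}; idom=L0
  L8: preds {L5,L7}: {L0,L5} ∩ {L0,L6,L7} = {L0}; idom=L0
  L9: preds {L6,L8}: {L0,L6} ∩ {L0,L8} = {L0}; idom=L0

DF derivation:
  join L5 pred L0: · stop@L0
  join L5 pred L3: L3→L1 stop@L0
  join L6 pred L4: L4→L3→L1 stop@L0
  join L6 pred L5: L5 stop@L0
  join L8 pred L5: L5 stop@L0
  join L8 pred L7: L7→L6 stop@L0
  join L9 pred L6: L6 stop@L0
  join L9 pred L8: L8 stop@L0
  DF(L0)=∅
  DF(L1)={L5,L6}
  DF(L2)=∅
  DF(L3)={L5,L6}
  DF(L4)={L6}
  DF(L5)={L6,L8}
  DF(L6)={L8,L9}
  DF(L7)={L8}
  DF(L8)={L9}
  DF(L9)=∅

φ for u: defs {L0,L2,L6,L9}
  DF⁺ = {L8,L9}

Answer: ["L8", "L9"]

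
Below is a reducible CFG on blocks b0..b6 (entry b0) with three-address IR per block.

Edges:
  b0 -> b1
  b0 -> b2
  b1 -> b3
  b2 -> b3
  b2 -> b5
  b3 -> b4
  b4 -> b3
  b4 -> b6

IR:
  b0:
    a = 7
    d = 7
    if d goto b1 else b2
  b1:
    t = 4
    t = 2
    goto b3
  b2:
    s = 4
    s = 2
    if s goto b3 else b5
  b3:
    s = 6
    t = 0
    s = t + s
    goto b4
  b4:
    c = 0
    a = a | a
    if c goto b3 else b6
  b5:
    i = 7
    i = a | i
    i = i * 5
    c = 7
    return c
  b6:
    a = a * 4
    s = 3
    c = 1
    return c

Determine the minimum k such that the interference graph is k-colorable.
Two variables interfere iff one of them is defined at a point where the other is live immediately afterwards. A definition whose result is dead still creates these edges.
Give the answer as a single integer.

Answer: 3

Analysis:
def/use:
  b0: {a,d} / ∅
  b1: {t} / ∅
  b2: {s} / ∅
  b3: {s,t} / ∅
  b4: {a,c} / {a}
  b5: {c,i} / {a}
  b6: {a,c,s} / {a}

Live sets:
  b0: in=∅ out={a}
  b1: in={a} out={a}
  b2: in={a} out={a}
  b3: in={a} out={a}
  b4: in={a} out={a}
  b5: in={a} out=∅
  b6: in={a} out=∅

Conflict graph:
  a: {c,d,i,s,t}
  c: {a}
  d: {a}
  i: {a}
  s: {a,t}
  t: {a,s}

Chromatic number:
  lower bound: {a,s,t} mutually conflict ⇒ χ ≥ 3
  assign a→r0 c→r1 d→r1 i→r1 s→r1 t→r2 — no edge inside a register ⇒ χ ≤ 3
  χ = 3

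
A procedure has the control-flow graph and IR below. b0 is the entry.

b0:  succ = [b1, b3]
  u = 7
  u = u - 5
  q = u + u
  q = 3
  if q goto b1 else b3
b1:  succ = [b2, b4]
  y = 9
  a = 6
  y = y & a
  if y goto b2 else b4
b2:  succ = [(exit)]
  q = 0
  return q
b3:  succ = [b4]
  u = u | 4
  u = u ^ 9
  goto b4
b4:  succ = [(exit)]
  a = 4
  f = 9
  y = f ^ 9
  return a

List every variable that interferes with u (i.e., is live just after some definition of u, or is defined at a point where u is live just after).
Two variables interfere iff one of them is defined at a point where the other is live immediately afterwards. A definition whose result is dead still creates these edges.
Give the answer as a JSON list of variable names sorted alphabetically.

def/use:
  b0: {q,u} / ∅
  b1: {a,y} / ∅
  b2: {q} / ∅
  b3: {u} / {u}
  b4: {a,f,y} / ∅

Liveness:
  live b0: ∅→{u}
  live b1: ∅→∅
  live b2: ∅→∅
  live b3: {u}→∅
  live b4: ∅→∅

Interfere edges:
  a — {f,y}
  f — {a}
  q — {u}
  u — {q}
  y — {a}

N(u) = ["q"]

Answer: ["q"]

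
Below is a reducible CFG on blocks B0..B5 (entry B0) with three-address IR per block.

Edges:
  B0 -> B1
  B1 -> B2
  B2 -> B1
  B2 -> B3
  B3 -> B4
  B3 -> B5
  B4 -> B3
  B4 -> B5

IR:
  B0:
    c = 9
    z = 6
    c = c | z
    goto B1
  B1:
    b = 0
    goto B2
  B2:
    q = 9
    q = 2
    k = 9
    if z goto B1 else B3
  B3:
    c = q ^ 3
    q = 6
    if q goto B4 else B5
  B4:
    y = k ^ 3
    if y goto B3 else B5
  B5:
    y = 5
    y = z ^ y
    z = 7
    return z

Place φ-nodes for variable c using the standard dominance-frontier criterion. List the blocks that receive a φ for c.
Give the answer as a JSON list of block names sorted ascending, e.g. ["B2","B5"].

Answer: ["B3"]

Working:
idom tree: B1←B0 B2←B1 B3←B2 B4←B3 B5←B3
Join-block Dom:
  B1: preds {B0,B2}: {B0} ∩ {B0,B1,B2} = {B0}; idom=B0
  B3: preds {B2,B4}: {B0,B1,B2} ∩ {B0,B1,B2,B3,B4} = {B0,B1,B2}; idom=B2
  B5: preds {B3,B4}: {B0,B1,B2,B3} ∩ {B0,B1,B2,B3,B4} = {B0,B1,B2,B3}; idom=B3

DF walk-up:
  join B1 pred B0: · stop@B0
  join B1 pred B2: B2→B1 stop@B0
  join B3 pred B2: · stop@B2
  join B3 pred B4: B4→B3 stop@B2
  join B5 pred B3: · stop@B3
  join B5 pred B4: B4 stop@B3
  B0 → ∅
  B1 → {B1}
  B2 → {B1}
  B3 → {B3}
  B4 → {B3,B5}
  B5 → ∅

φ for c: defs {B0,B3}
  DF⁺ = {B3}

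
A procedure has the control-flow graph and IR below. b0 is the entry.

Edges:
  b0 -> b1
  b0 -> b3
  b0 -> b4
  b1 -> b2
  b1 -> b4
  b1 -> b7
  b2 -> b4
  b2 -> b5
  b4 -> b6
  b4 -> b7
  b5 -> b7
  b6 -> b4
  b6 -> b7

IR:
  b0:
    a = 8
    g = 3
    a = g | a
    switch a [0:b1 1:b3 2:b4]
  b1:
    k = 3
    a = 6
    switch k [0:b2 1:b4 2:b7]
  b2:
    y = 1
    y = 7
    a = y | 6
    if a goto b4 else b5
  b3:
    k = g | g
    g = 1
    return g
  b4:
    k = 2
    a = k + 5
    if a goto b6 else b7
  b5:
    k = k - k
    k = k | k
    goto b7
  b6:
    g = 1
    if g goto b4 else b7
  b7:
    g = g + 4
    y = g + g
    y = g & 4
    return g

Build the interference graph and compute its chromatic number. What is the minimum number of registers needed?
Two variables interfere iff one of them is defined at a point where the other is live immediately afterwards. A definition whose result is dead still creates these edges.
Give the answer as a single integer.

Answer: 3

Analysis:
Per-block:
  b0 def {a,g} use ∅
  b1 def {a,k} use ∅
  b2 def {a,y} use ∅
  b3 def {g,k} use {g}
  b4 def {a,k} use ∅
  b5 def {k} use {k}
  b6 def {g} use ∅
  b7 def {g,y} use {g}

Backward fixpoint:
  b0 li=∅ lo={g}
  b1 li={g} lo={g,k}
  b2 li={g,k} lo={g,k}
  b3 li={g} lo=∅
  b4 li={g} lo={g}
  b5 li={g,k} lo={g}
  b6 li=∅ lo={g}
  b7 li={g} lo=∅

Interfere edges:
  a↔{g,k}
  g↔{a,k,y}
  k↔{a,g,y}
  y↔{g,k}

Registers:
  clique {a,g,k} ⇒ need ≥ 3
  assign a→c2 g→c0 k→c1 y→c2 — no edge inside a register ⇒ χ ≤ 3
  χ = 3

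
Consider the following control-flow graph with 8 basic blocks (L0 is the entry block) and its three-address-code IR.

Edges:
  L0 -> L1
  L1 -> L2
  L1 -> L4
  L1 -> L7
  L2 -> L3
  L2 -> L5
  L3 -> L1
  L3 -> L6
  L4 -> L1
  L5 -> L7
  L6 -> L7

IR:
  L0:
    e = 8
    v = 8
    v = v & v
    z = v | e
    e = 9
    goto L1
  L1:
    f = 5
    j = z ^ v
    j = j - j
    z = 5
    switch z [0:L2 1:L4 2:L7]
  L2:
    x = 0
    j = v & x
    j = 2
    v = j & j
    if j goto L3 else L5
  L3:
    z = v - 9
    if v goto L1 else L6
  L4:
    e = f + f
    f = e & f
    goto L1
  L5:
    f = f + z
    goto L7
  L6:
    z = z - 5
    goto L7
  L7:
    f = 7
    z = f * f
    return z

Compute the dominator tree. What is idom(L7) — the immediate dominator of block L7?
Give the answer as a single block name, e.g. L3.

Answer: L1

Analysis:
idom tree: L1←L0 L2←L1 L3←L2 L4←L1 L5←L2 L6←L3 L7←L1
Dom at joins:
  L1: preds {L0,L3,L4}: {L0} ∩ {L0,L1,L2,L3} ∩ {L0,L1,L4} = {L0}; idom=L0
  L7: preds {L1,L5,L6}: {L0,L1} ∩ {L0,L1,L2,L5} ∩ {L0,L1,L2,L3,L6} = {L0,L1}; idom=L1

idom(L7) = L1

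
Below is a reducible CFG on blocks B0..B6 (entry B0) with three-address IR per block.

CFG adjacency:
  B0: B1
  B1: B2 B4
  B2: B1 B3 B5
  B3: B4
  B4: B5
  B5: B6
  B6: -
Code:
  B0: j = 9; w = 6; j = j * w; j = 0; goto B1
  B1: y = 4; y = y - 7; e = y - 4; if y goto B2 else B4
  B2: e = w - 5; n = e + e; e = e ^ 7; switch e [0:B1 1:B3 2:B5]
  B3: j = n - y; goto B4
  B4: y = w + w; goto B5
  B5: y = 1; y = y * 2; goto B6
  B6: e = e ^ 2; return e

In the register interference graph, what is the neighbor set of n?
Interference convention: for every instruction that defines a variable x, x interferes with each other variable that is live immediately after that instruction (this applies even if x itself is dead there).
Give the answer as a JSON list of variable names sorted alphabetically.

Per-block:
  B0: {j,w} / ∅
  B1: {e,y} / ∅
  B2: {e,n} / {w}
  B3: {j} / {n,y}
  B4: {y} / {w}
  B5: {y} / ∅
  B6: {e} / {e}

Backward fixpoint:
  B0 li=∅ lo={w}
  B1 li={w} lo={e,w,y}
  B2 li={w,y} lo={e,n,w,y}
  B3 li={e,n,w,y} lo={e,w}
  B4 li={e,w} lo={e}
  B5 li={e} lo={e}
  B6 li={e} lo=∅

Interference:
  e↔{j,n,w,y}
  j↔{e,w}
  n↔{e,w,y}
  w↔{e,j,n,y}
  y↔{e,n,w}

N(n) = ["e", "w", "y"]

Answer: ["e", "w", "y"]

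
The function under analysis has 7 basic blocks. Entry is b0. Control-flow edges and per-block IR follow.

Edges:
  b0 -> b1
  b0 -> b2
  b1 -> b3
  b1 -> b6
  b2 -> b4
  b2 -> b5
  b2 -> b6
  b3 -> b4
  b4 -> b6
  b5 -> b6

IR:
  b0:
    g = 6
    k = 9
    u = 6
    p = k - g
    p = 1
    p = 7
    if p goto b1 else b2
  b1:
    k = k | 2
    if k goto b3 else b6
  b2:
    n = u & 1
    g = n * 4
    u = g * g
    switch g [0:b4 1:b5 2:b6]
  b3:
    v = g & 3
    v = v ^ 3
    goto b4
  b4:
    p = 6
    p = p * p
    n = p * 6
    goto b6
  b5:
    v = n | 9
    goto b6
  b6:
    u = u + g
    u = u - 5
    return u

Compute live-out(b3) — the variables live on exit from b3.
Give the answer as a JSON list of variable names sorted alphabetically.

Answer: ["g", "u"]

Derivation:
Block summaries:
  b0: {g,k,p,u} / ∅
  b1: {k} / {k}
  b2: {g,n,u} / {u}
  b3: {v} / {g}
  b4: {n,p} / ∅
  b5: {v} / {n}
  b6: {u} / {g,u}

Liveness:
  live b0: ∅→{g,k,u}
  live b1: {g,k,u}→{g,u}
  live b2: {u}→{g,n,u}
  live b3: {g,u}→{g,u}
  live b4: {g,u}→{g,u}
  live b5: {g,n,u}→{g,u}
  live b6: {g,u}→∅

live-out(b3) = ["g", "u"]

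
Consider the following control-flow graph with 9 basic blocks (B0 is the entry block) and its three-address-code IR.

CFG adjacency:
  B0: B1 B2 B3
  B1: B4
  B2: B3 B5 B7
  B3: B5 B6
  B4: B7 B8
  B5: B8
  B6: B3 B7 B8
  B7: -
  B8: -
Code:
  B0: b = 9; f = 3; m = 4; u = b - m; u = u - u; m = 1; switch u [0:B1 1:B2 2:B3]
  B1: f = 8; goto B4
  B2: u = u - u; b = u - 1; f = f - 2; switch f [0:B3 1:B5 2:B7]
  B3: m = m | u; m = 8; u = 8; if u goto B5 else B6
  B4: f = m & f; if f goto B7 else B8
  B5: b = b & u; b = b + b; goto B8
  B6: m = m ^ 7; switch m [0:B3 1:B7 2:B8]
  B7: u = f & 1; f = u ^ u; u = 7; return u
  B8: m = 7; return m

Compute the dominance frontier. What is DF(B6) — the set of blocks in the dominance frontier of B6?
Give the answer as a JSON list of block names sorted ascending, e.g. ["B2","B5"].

Answer: ["B3", "B7", "B8"]

Working:
idom tree: B1←B0 B2←B0 B3←B0 B4←B1 B5←B0 B6←B3 B7←B0 B8←B0
Dom∩ at merges:
  B3: preds {B0,B2,B6}: {B0} ∩ {B0,B2} ∩ {B0,B3,B6} = {B0}; idom=B0
  B5: preds {B2,B3}: {B0,B2} ∩ {B0,B3} = {B0}; idom=B0
  B7: preds {B2,B4,B6}: {B0,B2} ∩ {B0,B1,B4} ∩ {B0,B3,B6} = {B0}; idom=B0
  B8: preds {B4,B5,B6}: {B0,B1,B4} ∩ {B0,B5} ∩ {B0,B3,B6} = {B0}; idom=B0

Frontier:
  join B3 pred B0: · stop@B0
  join B3 pred B2: B2 stop@B0
  join B3 pred B6: B6→B3 stop@B0
  join B5 pred B2: B2 stop@B0
  join B5 pred B3: B3 stop@B0
  join B7 pred B2: B2 stop@B0
  join B7 pred B4: B4→B1 stop@B0
  join B7 pred B6: B6→B3 stop@B0
  join B8 pred B4: B4→B1 stop@B0
  join B8 pred B5: B5 stop@B0
  join B8 pred B6: B6→B3 stop@B0
  DF(B0)=∅
  DF(B1)={B7,B8}
  DF(B2)={B3,B5,B7}
  DF(B3)={B3,B5,B7,B8}
  DF(B4)={B7,B8}
  DF(B5)={B8}
  DF(B6)={B3,B7,B8}
  DF(B7)=∅
  DF(B8)=∅

DF(B6) = ["B3", "B7", "B8"]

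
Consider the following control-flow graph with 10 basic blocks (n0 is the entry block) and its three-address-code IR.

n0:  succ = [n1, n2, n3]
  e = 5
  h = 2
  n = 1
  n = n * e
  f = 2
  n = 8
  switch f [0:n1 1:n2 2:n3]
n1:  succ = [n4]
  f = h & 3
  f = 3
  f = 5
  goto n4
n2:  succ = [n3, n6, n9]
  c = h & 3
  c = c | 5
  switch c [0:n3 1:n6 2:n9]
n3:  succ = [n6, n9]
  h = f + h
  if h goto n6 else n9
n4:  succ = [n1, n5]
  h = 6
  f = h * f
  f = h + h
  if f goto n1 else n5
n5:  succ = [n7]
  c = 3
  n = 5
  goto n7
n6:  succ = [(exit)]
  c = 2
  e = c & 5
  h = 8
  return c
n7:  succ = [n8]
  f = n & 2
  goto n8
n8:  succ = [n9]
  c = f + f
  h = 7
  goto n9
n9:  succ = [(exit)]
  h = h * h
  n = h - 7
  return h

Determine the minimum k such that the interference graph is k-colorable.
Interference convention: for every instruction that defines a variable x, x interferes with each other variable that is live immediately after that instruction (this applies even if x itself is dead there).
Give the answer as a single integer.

Per-block:
  n0: {e,f,h,n} / ∅
  n1: {f} / {h}
  n2: {c} / {h}
  n3: {h} / {f,h}
  n4: {f,h} / {f}
  n5: {c,n} / ∅
  n6: {c,e,h} / ∅
  n7: {f} / {n}
  n8: {c,h} / {f}
  n9: {h,n} / {h}

Live sets:
  n0 li=∅ lo={f,h}
  n1 li={h} lo={f}
  n2 li={f,h} lo={f,h}
  n3 li={f,h} lo={h}
  n4 li={f} lo={h}
  n5 li=∅ lo={n}
  n6 li=∅ lo=∅
  n7 li={n} lo={f}
  n8 li={f} lo={h}
  n9 li={h} lo=∅

Conflict graph:
  c: {e,f,h}
  e: {c,h,n}
  f: {c,h,n}
  h: {c,e,f,n}
  n: {e,f,h}

Registers:
  {c,e,h} pairwise interfere (3-clique) ⇒ χ ≥ 3
  3-colouring: R0={h}  R1={c,n}  R2={e,f}
  χ = 3

Answer: 3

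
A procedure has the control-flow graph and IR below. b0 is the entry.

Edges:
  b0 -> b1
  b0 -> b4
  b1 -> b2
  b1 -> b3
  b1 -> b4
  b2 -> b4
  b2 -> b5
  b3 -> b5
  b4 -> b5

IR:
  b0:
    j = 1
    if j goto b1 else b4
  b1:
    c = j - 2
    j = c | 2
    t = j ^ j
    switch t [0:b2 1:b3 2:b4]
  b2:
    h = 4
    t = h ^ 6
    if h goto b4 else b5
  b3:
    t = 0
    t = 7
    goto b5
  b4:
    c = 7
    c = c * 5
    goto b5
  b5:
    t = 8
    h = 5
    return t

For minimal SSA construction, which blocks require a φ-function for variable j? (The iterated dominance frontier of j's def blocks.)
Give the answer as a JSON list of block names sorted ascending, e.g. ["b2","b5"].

Answer: ["b4", "b5"]

Analysis:
idom tree: b1←b0 b2←b1 b3←b1 b4←b0 b5←b0
Join-block Dom:
  b4: preds {b0,b1,b2}: {b0} ∩ {b0,b1} ∩ {b0,b1,b2} = {b0}; idom=b0
  b5: preds {b2,b3,b4}: {b0,b1,b2} ∩ {b0,b1,b3} ∩ {b0,b4} = {b0}; idom=b0

DF walk-up:
  b4←b0: walk · to b0
  b4←b1: walk b1 to b0
  b4←b2: walk b2→b1 to b0
  b5←b2: walk b2→b1 to b0
  b5←b3: walk b3→b1 to b0
  b5←b4: walk b4 to b0
  DF(b0)=∅
  DF(b1)={b4,b5}
  DF(b2)={b4,b5}
  DF(b3)={b5}
  DF(b4)={b5}
  DF(b5)=∅

φ for j: defs {b0,b1}
  DF⁺ = {b4,b5}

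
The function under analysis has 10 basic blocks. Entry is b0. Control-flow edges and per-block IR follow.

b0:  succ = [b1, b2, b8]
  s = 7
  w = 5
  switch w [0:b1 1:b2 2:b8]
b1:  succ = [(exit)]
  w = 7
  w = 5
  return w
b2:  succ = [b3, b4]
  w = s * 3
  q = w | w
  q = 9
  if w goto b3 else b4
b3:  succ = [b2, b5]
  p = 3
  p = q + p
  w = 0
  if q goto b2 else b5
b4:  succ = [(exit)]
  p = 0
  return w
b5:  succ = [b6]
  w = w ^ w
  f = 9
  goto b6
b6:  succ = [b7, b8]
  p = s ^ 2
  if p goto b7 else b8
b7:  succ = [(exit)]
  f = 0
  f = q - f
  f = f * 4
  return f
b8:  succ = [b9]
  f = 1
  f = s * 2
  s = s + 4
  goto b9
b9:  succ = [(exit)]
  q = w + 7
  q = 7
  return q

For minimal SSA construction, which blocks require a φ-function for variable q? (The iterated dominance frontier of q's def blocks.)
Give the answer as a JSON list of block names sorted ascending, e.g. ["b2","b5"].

Answer: ["b2", "b8"]

Analysis:
idom tree: b1←b0 b2←b0 b3←b2 b4←b2 b5←b3 b6←b5 b7←b6 b8←b0 b9←b8
Dom at joins:
  b2: preds {b0,b3}: {b0} ∩ {b0,b2,b3} = {b0}; idom=b0
  b8: preds {b0,b6}: {b0} ∩ {b0,b2,b3,b5,b6} = {b0}; idom=b0

DF derivation:
  b2←b0: walk · to b0
  b2←b3: walk b3→b2 to b0
  b8←b0: walk · to b0
  b8←b6: walk b6→b5→b3→b2 to b0
  b0: DF=∅
  b1: DF=∅
  b2: DF={b2,b8}
  b3: DF={b2,b8}
  b4: DF=∅
  b5: DF={b8}
  b6: DF={b8}
  b7: DF=∅
  b8: DF=∅
  b9: DF=∅

φ for q: defs {b2,b9}
  DF⁺ = {b2,b8}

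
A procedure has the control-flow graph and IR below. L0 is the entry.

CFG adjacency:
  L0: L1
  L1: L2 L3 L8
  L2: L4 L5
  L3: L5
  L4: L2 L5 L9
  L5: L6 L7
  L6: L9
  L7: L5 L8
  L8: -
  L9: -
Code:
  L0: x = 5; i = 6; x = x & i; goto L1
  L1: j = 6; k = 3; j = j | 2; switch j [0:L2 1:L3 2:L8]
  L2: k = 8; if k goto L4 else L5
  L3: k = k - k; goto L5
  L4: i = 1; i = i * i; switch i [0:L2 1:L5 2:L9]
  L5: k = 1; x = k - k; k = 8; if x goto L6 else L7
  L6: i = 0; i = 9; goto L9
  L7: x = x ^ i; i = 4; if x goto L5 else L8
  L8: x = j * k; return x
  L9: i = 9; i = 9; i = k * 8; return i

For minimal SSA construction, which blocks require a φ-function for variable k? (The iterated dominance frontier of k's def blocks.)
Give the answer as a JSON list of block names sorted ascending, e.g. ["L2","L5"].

Answer: ["L2", "L5", "L8", "L9"]

Working:
idom tree: L1←L0 L2←L1 L3←L1 L4←L2 L5←L1 L6←L5 L7←L5 L8←L1 L9←L1
Dom at joins:
  L2: preds {L1,L4}: {L0,L1} ∩ {L0,L1,L2,L4} = {L0,L1}; idom=L1
  L5: preds {L2,L3,L4,L7}: {L0,L1,L2} ∩ {L0,L1,L3} ∩ {L0,L1,L2,L4} ∩ {L0,L1,L5,L7} = {L0,L1}; idom=L1
  L8: preds {L1,L7}: {L0,L1} ∩ {L0,L1,L5,L7} = {L0,L1}; idom=L1
  L9: preds {L4,L6}: {L0,L1,L2,L4} ∩ {L0,L1,L5,L6} = {L0,L1}; idom=L1

DF walk-up:
  join L2 pred L1: · stop@L1
  join L2 pred L4: L4→L2 stop@L1
  join L5 pred L2: L2 stop@L1
  join L5 pred L3: L3 stop@L1
  join L5 pred L4: L4→L2 stop@L1
  join L5 pred L7: L7→L5 stop@L1
  join L8 pred L1: · stop@L1
  join L8 pred L7: L7→L5 stop@L1
  join L9 pred L4: L4→L2 stop@L1
  join L9 pred L6: L6→L5 stop@L1
  L0: DF=∅
  L1: DF=∅
  L2: DF={L2,L5,L9}
  L3: DF={L5}
  L4: DF={L2,L5,L9}
  L5: DF={L5,L8,L9}
  L6: DF={L9}
  L7: DF={L5,L8}
  L8: DF=∅
  L9: DF=∅

φ for k: defs {L1,L2,L3,L5}
  DF⁺ = {L2,L5,L8,L9}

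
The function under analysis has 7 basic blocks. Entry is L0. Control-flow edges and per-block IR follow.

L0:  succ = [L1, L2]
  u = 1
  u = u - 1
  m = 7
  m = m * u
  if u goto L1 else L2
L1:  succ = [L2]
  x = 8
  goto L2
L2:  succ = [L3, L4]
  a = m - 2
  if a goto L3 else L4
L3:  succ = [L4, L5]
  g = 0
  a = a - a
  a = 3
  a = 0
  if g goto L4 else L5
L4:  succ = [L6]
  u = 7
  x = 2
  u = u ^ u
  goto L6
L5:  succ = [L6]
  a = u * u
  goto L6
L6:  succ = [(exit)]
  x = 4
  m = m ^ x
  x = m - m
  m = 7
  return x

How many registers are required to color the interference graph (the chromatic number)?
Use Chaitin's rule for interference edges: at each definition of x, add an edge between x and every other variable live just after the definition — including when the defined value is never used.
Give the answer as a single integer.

Answer: 4

Working:
def/use:
  L0: def={m,u} ue=∅
  L1: def={x} ue=∅
  L2: def={a} ue={m}
  L3: def={a,g} ue={a}
  L4: def={u,x} ue=∅
  L5: def={a} ue={u}
  L6: def={m,x} ue={m}

Live sets:
  live L0: ∅→{m,u}
  live L1: {m,u}→{m,u}
  live L2: {m,u}→{a,m,u}
  live L3: {a,m,u}→{m,u}
  live L4: {m}→{m}
  live L5: {m,u}→{m}
  live L6: {m}→∅

Interfere edges:
  a — {g,m,u}
  g — {a,m,u}
  m — {a,g,u,x}
  u — {a,g,m,x}
  x — {m,u}

Chromatic number:
  {a,g,m,u} pairwise interfere (4-clique) ⇒ χ ≥ 4
  assign a→c2 g→c3 m→c0 u→c1 x→c2 — no edge inside a register ⇒ χ ≤ 4
  χ = 4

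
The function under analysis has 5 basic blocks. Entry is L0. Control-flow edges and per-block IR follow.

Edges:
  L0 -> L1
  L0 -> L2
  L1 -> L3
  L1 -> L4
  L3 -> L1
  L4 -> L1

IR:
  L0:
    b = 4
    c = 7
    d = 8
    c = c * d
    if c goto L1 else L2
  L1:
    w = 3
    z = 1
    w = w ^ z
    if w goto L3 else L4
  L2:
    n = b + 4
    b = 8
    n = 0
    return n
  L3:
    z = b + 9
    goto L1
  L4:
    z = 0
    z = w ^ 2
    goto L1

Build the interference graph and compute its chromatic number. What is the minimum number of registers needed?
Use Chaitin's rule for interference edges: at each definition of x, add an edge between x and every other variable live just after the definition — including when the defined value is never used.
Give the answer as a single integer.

Answer: 3

Analysis:
def/use:
  L0: {b,c,d} / ∅
  L1: {w,z} / ∅
  L2: {b,n} / {b}
  L3: {z} / {b}
  L4: {z} / {w}

Liveness:
  live L0: ∅→{b}
  live L1: {b}→{b,w}
  live L2: {b}→∅
  live L3: {b}→{b}
  live L4: {b,w}→{b}

Interfere edges:
  b↔{c,d,w,z}
  c↔{b,d}
  d↔{b,c}
  n↔∅
  w↔{b,z}
  z↔{b,w}

Chromatic number:
  clique {b,c,d} ⇒ need ≥ 3
  assign b→R0 c→R1 d→R2 n→R0 w→R1 z→R2 — no edge inside a register ⇒ χ ≤ 3
  χ = 3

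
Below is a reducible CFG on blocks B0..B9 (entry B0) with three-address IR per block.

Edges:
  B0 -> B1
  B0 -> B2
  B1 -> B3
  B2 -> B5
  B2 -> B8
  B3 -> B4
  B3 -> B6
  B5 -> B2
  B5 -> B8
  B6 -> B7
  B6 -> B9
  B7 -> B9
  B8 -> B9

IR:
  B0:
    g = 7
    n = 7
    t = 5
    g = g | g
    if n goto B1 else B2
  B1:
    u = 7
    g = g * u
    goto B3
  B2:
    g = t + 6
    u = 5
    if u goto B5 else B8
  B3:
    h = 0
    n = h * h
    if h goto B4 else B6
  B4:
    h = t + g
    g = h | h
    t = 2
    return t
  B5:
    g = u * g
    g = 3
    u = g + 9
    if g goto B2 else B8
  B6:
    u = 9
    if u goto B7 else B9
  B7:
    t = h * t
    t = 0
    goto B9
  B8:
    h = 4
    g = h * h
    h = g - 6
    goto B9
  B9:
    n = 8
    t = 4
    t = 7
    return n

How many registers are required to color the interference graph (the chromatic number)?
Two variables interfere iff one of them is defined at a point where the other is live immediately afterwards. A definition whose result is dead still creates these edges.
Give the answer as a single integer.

Answer: 4

Working:
Per-block:
  B0: {g,n,t} / ∅
  B1: {g,u} / {g}
  B2: {g,u} / {t}
  B3: {h,n} / ∅
  B4: {g,h,t} / {g,t}
  B5: {g,u} / {g,u}
  B6: {u} / ∅
  B7: {t} / {h,t}
  B8: {g,h} / ∅
  B9: {n,t} / ∅

Live sets:
  live B0: ∅→{g,t}
  live B1: {g,t}→{g,t}
  live B2: {t}→{g,t,u}
  live B3: {g,t}→{g,h,t}
  live B4: {g,t}→∅
  live B5: {g,t,u}→{t}
  live B6: {h,t}→{h,t}
  live B7: {h,t}→∅
  live B8: ∅→∅
  live B9: ∅→∅

Interference:
  g: {h,n,t,u}
  h: {g,n,t,u}
  n: {g,h,t}
  t: {g,h,n,u}
  u: {g,h,t}

Colouring:
  lower bound: {g,h,n,t} mutually conflict ⇒ χ ≥ 4
  assign g→c0 h→c1 n→c3 t→c2 u→c3 — no edge inside a register ⇒ χ ≤ 4
  χ = 4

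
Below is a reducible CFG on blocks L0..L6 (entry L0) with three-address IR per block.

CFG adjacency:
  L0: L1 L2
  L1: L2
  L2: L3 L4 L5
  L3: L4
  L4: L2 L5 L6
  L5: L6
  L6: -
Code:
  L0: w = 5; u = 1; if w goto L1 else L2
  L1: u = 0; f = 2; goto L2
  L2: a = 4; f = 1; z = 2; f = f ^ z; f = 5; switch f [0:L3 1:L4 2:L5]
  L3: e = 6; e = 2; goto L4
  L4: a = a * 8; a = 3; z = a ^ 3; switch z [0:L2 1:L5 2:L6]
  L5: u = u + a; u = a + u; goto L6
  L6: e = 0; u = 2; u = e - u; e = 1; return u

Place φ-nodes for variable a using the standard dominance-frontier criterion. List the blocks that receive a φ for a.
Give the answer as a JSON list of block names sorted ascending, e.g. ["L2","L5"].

idom tree: L1←L0 L2←L0 L3←L2 L4←L2 L5←L2 L6←L2
Join-block Dom:
  L2: preds {L0,L1,L4}: {L0} ∩ {L0,L1} ∩ {L0,L2,L4} = {L0}; idom=L0
  L4: preds {L2,L3}: {L0,L2} ∩ {L0,L2,L3} = {L0,L2}; idom=L2
  L5: preds {L2,L4}: {L0,L2} ∩ {L0,L2,L4} = {L0,L2}; idom=L2
  L6: preds {L4,L5}: {L0,L2,L4} ∩ {L0,L2,L5} = {L0,L2}; idom=L2

Frontier:
  L2←L0: walk · to L0
  L2←L1: walk L1 to L0
  L2←L4: walk L4→L2 to L0
  L4←L2: walk · to L2
  L4←L3: walk L3 to L2
  L5←L2: walk · to L2
  L5←L4: walk L4 to L2
  L6←L4: walk L4 to L2
  L6←L5: walk L5 to L2
  L0: DF=∅
  L1: DF={L2}
  L2: DF={L2}
  L3: DF={L4}
  L4: DF={L2,L5,L6}
  L5: DF={L6}
  L6: DF=∅

φ for a: defs {L2,L4}
  DF⁺ = {L2,L5,L6}

Answer: ["L2", "L5", "L6"]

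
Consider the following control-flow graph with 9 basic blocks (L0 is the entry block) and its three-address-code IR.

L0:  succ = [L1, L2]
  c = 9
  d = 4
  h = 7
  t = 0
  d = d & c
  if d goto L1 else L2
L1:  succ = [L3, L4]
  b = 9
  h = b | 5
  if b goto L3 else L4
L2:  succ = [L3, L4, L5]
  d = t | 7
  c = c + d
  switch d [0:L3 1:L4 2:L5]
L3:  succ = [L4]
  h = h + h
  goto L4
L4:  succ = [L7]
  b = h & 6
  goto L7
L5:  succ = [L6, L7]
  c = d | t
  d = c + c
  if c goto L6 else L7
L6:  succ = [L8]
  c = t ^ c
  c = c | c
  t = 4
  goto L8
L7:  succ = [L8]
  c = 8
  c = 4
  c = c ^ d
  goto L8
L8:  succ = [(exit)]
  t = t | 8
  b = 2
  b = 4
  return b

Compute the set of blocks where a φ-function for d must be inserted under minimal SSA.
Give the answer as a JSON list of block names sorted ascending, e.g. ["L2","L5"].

Answer: ["L3", "L4", "L7", "L8"]

Derivation:
idom tree: L1←L0 L2←L0 L3←L0 L4←L0 L5←L2 L6←L5 L7←L0 L8←L0
Dom∩ at merges:
  L3: preds {L1,L2}: {L0,L1} ∩ {L0,L2} = {L0}; idom=L0
  L4: preds {L1,L2,L3}: {L0,L1} ∩ {L0,L2} ∩ {L0,L3} = {L0}; idom=L0
  L7: preds {L4,L5}: {L0,L4} ∩ {L0,L2,L5} = {L0}; idom=L0
  L8: preds {L6,L7}: {L0,L2,L5,L6} ∩ {L0,L7} = {L0}; idom=L0

DF walk-up:
  join L3 pred L1: L1 stop@L0
  join L3 pred L2: L2 stop@L0
  join L4 pred L1: L1 stop@L0
  join L4 pred L2: L2 stop@L0
  join L4 pred L3: L3 stop@L0
  join L7 pred L4: L4 stop@L0
  join L7 pred L5: L5→L2 stop@L0
  join L8 pred L6: L6→L5→L2 stop@L0
  join L8 pred L7: L7 stop@L0
  L0 → ∅
  L1 → {L3,L4}
  L2 → {L3,L4,L7,L8}
  L3 → {L4}
  L4 → {L7}
  L5 → {L7,L8}
  L6 → {L8}
  L7 → {L8}
  L8 → ∅

φ for d: defs {L0,L2,L5}
  DF⁺ = {L3,L4,L7,L8}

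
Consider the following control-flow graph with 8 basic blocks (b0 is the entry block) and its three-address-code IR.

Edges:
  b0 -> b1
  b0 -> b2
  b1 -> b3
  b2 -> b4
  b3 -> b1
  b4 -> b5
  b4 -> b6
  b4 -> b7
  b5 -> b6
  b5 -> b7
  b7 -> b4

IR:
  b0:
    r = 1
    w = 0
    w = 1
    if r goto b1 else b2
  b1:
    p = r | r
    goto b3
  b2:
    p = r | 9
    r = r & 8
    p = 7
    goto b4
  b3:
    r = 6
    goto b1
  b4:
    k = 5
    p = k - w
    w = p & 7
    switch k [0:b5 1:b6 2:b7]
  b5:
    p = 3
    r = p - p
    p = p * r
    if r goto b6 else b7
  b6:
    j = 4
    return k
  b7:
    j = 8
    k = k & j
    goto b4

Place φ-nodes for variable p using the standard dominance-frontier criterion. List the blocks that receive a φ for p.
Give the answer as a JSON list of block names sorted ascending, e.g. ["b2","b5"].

Answer: ["b1", "b4", "b6", "b7"]

Derivation:
idom tree: b1←b0 b2←b0 b3←b1 b4←b2 b5←b4 b6←b4 b7←b4
Dom at joins:
  b1: preds {b0,b3}: {b0} ∩ {b0,b1,b3} = {b0}; idom=b0
  b4: preds {b2,b7}: {b0,b2} ∩ {b0,b2,b4,b7} = {b0,b2}; idom=b2
  b6: preds {b4,b5}: {b0,b2,b4} ∩ {b0,b2,b4,b5} = {b0,b2,b4}; idom=b4
  b7: preds {b4,b5}: {b0,b2,b4} ∩ {b0,b2,b4,b5} = {b0,b2,b4}; idom=b4

DF walk-up:
  join b1 pred b0: · stop@b0
  join b1 pred b3: b3→b1 stop@b0
  join b4 pred b2: · stop@b2
  join b4 pred b7: b7→b4 stop@b2
  join b6 pred b4: · stop@b4
  join b6 pred b5: b5 stop@b4
  join b7 pred b4: · stop@b4
  join b7 pred b5: b5 stop@b4
  b0 → ∅
  b1 → {b1}
  b2 → ∅
  b3 → {b1}
  b4 → {b4}
  b5 → {b6,b7}
  b6 → ∅
  b7 → {b4}

φ for p: defs {b1,b2,b4,b5}
  DF⁺ = {b1,b4,b6,b7}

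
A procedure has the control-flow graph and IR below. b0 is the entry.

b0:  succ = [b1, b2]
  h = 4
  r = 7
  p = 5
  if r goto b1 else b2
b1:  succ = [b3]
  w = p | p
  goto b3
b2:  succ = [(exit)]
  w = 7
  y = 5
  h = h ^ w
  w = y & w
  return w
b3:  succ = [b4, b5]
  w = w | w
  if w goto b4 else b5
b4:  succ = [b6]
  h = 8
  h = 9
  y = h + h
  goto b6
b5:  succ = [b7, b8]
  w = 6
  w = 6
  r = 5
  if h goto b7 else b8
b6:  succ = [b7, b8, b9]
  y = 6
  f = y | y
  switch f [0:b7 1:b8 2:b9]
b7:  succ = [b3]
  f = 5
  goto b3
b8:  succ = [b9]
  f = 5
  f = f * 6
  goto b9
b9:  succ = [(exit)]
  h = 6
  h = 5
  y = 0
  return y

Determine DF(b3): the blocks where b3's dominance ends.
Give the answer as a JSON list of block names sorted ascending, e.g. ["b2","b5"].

Answer: ["b3"]

Derivation:
idom tree: b1←b0 b2←b0 b3←b1 b4←b3 b5←b3 b6←b4 b7←b3 b8←b3 b9←b3
Dom∩ at merges:
  b3: preds {b1,b7}: {b0,b1} ∩ {b0,b1,b3,b7} = {b0,b1}; idom=b1
  b7: preds {b5,b6}: {b0,b1,b3,b5} ∩ {b0,b1,b3,b4,b6} = {b0,b1,b3}; idom=b3
  b8: preds {b5,b6}: {b0,b1,b3,b5} ∩ {b0,b1,b3,b4,b6} = {b0,b1,b3}; idom=b3
  b9: preds {b6,b8}: {b0,b1,b3,b4,b6} ∩ {b0,b1,b3,b8} = {b0,b1,b3}; idom=b3

DF derivation:
  b3←b1: walk · to b1
  b3←b7: walk b7→b3 to b1
  b7←b5: walk b5 to b3
  b7←b6: walk b6→b4 to b3
  b8←b5: walk b5 to b3
  b8←b6: walk b6→b4 to b3
  b9←b6: walk b6→b4 to b3
  b9←b8: walk b8 to b3
  b0 → ∅
  b1 → ∅
  b2 → ∅
  b3 → {b3}
  b4 → {b7,b8,b9}
  b5 → {b7,b8}
  b6 → {b7,b8,b9}
  b7 → {b3}
  b8 → {b9}
  b9 → ∅

DF(b3) = ["b3"]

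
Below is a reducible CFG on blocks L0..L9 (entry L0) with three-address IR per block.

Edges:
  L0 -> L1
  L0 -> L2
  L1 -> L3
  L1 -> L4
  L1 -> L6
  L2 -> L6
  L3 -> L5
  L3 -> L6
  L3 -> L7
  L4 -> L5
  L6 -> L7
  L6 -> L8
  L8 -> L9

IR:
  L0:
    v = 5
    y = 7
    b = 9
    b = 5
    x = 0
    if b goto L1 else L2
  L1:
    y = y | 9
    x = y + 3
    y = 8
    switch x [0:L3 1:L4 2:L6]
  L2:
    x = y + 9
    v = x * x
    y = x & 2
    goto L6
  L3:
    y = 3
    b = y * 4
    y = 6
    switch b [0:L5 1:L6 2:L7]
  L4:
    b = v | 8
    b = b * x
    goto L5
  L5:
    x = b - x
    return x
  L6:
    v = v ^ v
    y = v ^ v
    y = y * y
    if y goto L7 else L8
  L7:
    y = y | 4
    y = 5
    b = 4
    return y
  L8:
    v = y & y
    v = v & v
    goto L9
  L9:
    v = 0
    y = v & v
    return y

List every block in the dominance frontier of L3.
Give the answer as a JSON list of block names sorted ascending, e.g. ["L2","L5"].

Answer: ["L5", "L6", "L7"]

Derivation:
idom tree: L1←L0 L2←L0 L3←L1 L4←L1 L5←L1 L6←L0 L7←L0 L8←L6 L9←L8
Join-block Dom:
  L5: preds {L3,L4}: {L0,L1,L3} ∩ {L0,L1,L4} = {L0,L1}; idom=L1
  L6: preds {L1,L2,L3}: {L0,L1} ∩ {L0,L2} ∩ {L0,L1,L3} = {L0}; idom=L0
  L7: preds {L3,L6}: {L0,L1,L3} ∩ {L0,L6} = {L0}; idom=L0

DF walk-up:
  L5←L3: walk L3 to L1
  L5←L4: walk L4 to L1
  L6←L1: walk L1 to L0
  L6←L2: walk L2 to L0
  L6←L3: walk L3→L1 to L0
  L7←L3: walk L3→L1 to L0
  L7←L6: walk L6 to L0
  DF(L0)=∅
  DF(L1)={L6,L7}
  DF(L2)={L6}
  DF(L3)={L5,L6,L7}
  DF(L4)={L5}
  DF(L5)=∅
  DF(L6)={L7}
  DF(L7)=∅
  DF(L8)=∅
  DF(L9)=∅

DF(L3) = ["L5", "L6", "L7"]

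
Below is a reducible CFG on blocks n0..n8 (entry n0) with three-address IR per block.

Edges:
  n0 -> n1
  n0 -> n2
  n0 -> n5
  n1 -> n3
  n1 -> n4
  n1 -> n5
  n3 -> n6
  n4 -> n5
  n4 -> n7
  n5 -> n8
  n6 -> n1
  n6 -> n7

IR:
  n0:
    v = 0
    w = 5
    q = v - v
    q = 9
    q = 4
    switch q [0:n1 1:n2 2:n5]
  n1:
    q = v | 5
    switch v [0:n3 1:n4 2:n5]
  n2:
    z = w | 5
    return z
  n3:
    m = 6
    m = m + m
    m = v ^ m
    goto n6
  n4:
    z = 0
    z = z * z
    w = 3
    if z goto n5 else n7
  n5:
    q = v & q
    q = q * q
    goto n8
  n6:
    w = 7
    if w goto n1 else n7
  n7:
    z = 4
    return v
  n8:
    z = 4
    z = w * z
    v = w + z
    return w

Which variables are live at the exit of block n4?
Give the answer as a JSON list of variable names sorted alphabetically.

Answer: ["q", "v", "w"]

Analysis:
def/use:
  n0: def={q,v,w} ue=∅
  n1: def={q} ue={v}
  n2: def={z} ue={w}
  n3: def={m} ue={v}
  n4: def={w,z} ue=∅
  n5: def={q} ue={q,v}
  n6: def={w} ue=∅
  n7: def={z} ue={v}
  n8: def={v,z} ue={w}

Backward fixpoint:
  live n0: ∅→{q,v,w}
  live n1: {v,w}→{q,v,w}
  live n2: {w}→∅
  live n3: {v}→{v}
  live n4: {q,v}→{q,v,w}
  live n5: {q,v,w}→{w}
  live n6: {v}→{v,w}
  live n7: {v}→∅
  live n8: {w}→∅

live-out(n4) = ["q", "v", "w"]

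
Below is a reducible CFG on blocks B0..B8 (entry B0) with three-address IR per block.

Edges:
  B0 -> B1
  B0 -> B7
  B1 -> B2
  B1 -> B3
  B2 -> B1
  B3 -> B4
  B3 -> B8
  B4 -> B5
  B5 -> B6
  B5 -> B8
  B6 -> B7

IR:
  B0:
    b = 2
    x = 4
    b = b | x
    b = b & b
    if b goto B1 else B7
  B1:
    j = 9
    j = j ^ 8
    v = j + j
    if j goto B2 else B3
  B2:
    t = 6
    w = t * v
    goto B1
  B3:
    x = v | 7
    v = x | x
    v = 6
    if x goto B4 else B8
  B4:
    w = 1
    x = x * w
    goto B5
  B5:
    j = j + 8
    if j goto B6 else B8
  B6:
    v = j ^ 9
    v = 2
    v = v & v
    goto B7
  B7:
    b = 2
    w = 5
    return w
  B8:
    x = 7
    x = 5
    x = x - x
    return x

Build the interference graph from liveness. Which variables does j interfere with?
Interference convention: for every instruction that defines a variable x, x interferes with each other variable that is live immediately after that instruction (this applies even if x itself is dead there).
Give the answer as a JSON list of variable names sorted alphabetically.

Per-block:
  B0: {b,x} / ∅
  B1: {j,v} / ∅
  B2: {t,w} / {v}
  B3: {v,x} / {v}
  B4: {w,x} / {x}
  B5: {j} / {j}
  B6: {v} / {j}
  B7: {b,w} / ∅
  B8: {x} / ∅

Liveness:
  B0 li=∅ lo=∅
  B1 li=∅ lo={j,v}
  B2 li={v} lo=∅
  B3 li={j,v} lo={j,x}
  B4 li={j,x} lo={j}
  B5 li={j} lo={j}
  B6 li={j} lo=∅
  B7 li=∅ lo=∅
  B8 li=∅ lo=∅

Interfere edges:
  b: {x}
  j: {v,w,x}
  t: {v}
  v: {j,t,x}
  w: {j,x}
  x: {b,j,v,w}

N(j) = ["v", "w", "x"]

Answer: ["v", "w", "x"]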